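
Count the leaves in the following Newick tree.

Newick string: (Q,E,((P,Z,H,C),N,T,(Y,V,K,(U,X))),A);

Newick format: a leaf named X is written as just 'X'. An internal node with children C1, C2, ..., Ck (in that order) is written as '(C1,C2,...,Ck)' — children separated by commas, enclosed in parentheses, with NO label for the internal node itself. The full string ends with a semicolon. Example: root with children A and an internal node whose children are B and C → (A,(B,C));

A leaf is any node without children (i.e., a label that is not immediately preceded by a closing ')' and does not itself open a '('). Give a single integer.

Newick: (Q,E,((P,Z,H,C),N,T,(Y,V,K,(U,X))),A);
Scan left-to-right; a leaf is any maximal label run not followed by '(':
  pos 1: leaf 'Q' → count = 1
  pos 3: leaf 'E' → count = 2
  pos 7: leaf 'P' → count = 3
  pos 9: leaf 'Z' → count = 4
  pos 11: leaf 'H' → count = 5
  pos 13: leaf 'C' → count = 6
  pos 16: leaf 'N' → count = 7
  pos 18: leaf 'T' → count = 8
  pos 21: leaf 'Y' → count = 9
  pos 23: leaf 'V' → count = 10
  pos 25: leaf 'K' → count = 11
  pos 28: leaf 'U' → count = 12
  pos 30: leaf 'X' → count = 13
  pos 35: leaf 'A' → count = 14
Total leaves: 14

Answer: 14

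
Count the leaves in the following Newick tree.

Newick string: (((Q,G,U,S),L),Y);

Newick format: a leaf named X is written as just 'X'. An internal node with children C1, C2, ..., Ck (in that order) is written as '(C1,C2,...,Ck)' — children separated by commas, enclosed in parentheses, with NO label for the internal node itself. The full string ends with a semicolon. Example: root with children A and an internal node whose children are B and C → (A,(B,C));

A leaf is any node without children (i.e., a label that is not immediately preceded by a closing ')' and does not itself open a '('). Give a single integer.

Newick: (((Q,G,U,S),L),Y);
Scan left-to-right; a leaf is any maximal label run not followed by '(':
  pos 3: leaf 'Q' → count = 1
  pos 5: leaf 'G' → count = 2
  pos 7: leaf 'U' → count = 3
  pos 9: leaf 'S' → count = 4
  pos 12: leaf 'L' → count = 5
  pos 15: leaf 'Y' → count = 6
Total leaves: 6

Answer: 6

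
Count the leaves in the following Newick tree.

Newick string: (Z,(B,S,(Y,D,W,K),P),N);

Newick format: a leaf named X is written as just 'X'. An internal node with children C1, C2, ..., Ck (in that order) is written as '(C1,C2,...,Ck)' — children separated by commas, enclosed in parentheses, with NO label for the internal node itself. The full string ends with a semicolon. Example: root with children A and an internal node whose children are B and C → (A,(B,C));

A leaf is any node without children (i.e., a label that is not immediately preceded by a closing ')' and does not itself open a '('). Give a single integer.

Newick: (Z,(B,S,(Y,D,W,K),P),N);
Scan left-to-right; a leaf is any maximal label run not followed by '(':
  pos 1: leaf 'Z' → count = 1
  pos 4: leaf 'B' → count = 2
  pos 6: leaf 'S' → count = 3
  pos 9: leaf 'Y' → count = 4
  pos 11: leaf 'D' → count = 5
  pos 13: leaf 'W' → count = 6
  pos 15: leaf 'K' → count = 7
  pos 18: leaf 'P' → count = 8
  pos 21: leaf 'N' → count = 9
Total leaves: 9

Answer: 9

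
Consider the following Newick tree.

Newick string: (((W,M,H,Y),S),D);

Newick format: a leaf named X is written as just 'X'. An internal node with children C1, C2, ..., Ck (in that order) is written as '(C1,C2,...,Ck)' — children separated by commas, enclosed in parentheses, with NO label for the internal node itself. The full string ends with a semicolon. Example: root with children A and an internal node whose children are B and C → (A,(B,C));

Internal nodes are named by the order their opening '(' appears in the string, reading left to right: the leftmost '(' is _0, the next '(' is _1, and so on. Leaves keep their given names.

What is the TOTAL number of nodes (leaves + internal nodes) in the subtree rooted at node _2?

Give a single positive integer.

Answer: 5

Derivation:
Newick: (((W,M,H,Y),S),D);
Locate _2: it is the '(' at position 2 (the 3rd '(' reading left to right).
Query: subtree rooted at _2
_2: subtree_size = 1 + 4
  W: subtree_size = 1 + 0
  M: subtree_size = 1 + 0
  H: subtree_size = 1 + 0
  Y: subtree_size = 1 + 0
Total subtree size of _2: 5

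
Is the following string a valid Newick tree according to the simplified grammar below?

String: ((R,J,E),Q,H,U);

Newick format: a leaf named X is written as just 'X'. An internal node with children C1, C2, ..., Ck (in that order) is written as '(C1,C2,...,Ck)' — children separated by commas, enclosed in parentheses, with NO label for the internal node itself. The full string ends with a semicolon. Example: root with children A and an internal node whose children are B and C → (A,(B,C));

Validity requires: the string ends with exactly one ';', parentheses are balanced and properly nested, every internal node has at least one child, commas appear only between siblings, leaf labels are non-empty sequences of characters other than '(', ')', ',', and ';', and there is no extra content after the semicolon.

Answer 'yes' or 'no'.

Input: ((R,J,E),Q,H,U);
Paren balance: 2 '(' vs 2 ')' OK
Ends with single ';': True
Full parse: OK
Valid: True

Answer: yes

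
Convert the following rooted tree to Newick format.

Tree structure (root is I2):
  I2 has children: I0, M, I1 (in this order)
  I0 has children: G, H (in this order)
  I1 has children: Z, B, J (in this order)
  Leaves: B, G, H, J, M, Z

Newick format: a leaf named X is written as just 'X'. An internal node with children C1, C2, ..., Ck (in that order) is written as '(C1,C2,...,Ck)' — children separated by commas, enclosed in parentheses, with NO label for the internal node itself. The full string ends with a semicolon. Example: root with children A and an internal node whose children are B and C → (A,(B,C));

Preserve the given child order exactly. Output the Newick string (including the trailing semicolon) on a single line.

internal I2 with children ['I0', 'M', 'I1']
  internal I0 with children ['G', 'H']
    leaf 'G' → 'G'
    leaf 'H' → 'H'
  → '(G,H)'
  leaf 'M' → 'M'
  internal I1 with children ['Z', 'B', 'J']
    leaf 'Z' → 'Z'
    leaf 'B' → 'B'
    leaf 'J' → 'J'
  → '(Z,B,J)'
→ '((G,H),M,(Z,B,J))'
Final: ((G,H),M,(Z,B,J));

Answer: ((G,H),M,(Z,B,J));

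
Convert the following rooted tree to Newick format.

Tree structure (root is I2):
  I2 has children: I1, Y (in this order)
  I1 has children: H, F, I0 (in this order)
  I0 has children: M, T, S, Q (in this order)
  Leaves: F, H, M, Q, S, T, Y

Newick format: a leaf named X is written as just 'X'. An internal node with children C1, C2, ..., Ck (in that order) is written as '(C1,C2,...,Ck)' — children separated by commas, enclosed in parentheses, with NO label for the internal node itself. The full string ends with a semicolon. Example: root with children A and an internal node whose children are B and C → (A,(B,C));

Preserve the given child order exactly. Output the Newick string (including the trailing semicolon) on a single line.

Answer: ((H,F,(M,T,S,Q)),Y);

Derivation:
internal I2 with children ['I1', 'Y']
  internal I1 with children ['H', 'F', 'I0']
    leaf 'H' → 'H'
    leaf 'F' → 'F'
    internal I0 with children ['M', 'T', 'S', 'Q']
      leaf 'M' → 'M'
      leaf 'T' → 'T'
      leaf 'S' → 'S'
      leaf 'Q' → 'Q'
    → '(M,T,S,Q)'
  → '(H,F,(M,T,S,Q))'
  leaf 'Y' → 'Y'
→ '((H,F,(M,T,S,Q)),Y)'
Final: ((H,F,(M,T,S,Q)),Y);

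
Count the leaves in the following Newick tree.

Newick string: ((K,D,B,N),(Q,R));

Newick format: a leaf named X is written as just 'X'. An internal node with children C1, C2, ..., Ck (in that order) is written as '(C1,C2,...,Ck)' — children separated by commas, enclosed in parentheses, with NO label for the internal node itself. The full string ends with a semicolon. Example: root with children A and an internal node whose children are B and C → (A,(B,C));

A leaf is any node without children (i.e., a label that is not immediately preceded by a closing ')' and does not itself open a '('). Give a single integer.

Answer: 6

Derivation:
Newick: ((K,D,B,N),(Q,R));
Scan left-to-right; a leaf is any maximal label run not followed by '(':
  pos 2: leaf 'K' → count = 1
  pos 4: leaf 'D' → count = 2
  pos 6: leaf 'B' → count = 3
  pos 8: leaf 'N' → count = 4
  pos 12: leaf 'Q' → count = 5
  pos 14: leaf 'R' → count = 6
Total leaves: 6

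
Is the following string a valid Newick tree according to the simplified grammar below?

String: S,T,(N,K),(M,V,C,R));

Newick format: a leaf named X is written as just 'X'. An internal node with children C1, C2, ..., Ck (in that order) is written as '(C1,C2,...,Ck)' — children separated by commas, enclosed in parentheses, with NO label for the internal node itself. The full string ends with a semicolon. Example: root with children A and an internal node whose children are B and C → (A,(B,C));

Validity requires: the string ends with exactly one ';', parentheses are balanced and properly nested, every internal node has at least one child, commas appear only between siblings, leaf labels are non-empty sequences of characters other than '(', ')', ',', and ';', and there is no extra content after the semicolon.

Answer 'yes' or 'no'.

Input: S,T,(N,K),(M,V,C,R));
Paren balance: 2 '(' vs 3 ')' MISMATCH
Ends with single ';': True
Full parse: FAILS (extra content after tree at pos 1)
Valid: False

Answer: no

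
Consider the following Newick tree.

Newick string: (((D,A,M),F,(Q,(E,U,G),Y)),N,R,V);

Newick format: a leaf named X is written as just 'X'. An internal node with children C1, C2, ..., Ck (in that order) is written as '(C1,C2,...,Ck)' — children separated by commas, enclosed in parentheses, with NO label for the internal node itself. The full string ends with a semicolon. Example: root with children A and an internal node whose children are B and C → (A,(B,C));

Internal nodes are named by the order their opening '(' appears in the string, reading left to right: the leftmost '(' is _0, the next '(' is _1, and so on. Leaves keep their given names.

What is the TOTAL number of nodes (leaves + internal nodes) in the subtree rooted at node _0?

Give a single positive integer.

Newick: (((D,A,M),F,(Q,(E,U,G),Y)),N,R,V);
Locate _0: it is the '(' at position 0 (the 1st '(' reading left to right).
Query: subtree rooted at _0
_0: subtree_size = 1 + 16
  _1: subtree_size = 1 + 12
    _2: subtree_size = 1 + 3
      D: subtree_size = 1 + 0
      A: subtree_size = 1 + 0
      M: subtree_size = 1 + 0
    F: subtree_size = 1 + 0
    _3: subtree_size = 1 + 6
      Q: subtree_size = 1 + 0
      _4: subtree_size = 1 + 3
        E: subtree_size = 1 + 0
        U: subtree_size = 1 + 0
        G: subtree_size = 1 + 0
      Y: subtree_size = 1 + 0
  N: subtree_size = 1 + 0
  R: subtree_size = 1 + 0
  V: subtree_size = 1 + 0
Total subtree size of _0: 17

Answer: 17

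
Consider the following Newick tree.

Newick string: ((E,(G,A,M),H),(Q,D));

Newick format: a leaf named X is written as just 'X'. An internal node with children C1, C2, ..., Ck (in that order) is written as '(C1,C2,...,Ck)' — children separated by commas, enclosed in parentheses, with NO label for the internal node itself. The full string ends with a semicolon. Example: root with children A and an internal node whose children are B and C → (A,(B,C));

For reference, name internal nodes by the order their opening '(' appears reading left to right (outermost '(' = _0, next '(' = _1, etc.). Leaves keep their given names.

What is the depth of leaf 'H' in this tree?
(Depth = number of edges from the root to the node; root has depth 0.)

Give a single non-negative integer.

Answer: 2

Derivation:
Newick: ((E,(G,A,M),H),(Q,D));
Naming internals by '(' encounter order: outermost '(' = _0, next = _1, ...
Query node: H
Path from root: _0 -> _1 -> H
Depth of H: 2 (number of edges from root)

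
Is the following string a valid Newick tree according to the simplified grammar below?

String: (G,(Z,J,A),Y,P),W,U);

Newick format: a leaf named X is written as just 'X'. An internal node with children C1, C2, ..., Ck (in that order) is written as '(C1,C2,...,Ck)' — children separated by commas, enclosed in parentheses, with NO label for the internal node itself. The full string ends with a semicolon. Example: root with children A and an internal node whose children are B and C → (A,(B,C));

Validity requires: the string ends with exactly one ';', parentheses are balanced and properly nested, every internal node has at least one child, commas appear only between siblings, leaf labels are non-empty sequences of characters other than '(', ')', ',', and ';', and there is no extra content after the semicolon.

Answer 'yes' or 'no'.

Answer: no

Derivation:
Input: (G,(Z,J,A),Y,P),W,U);
Paren balance: 2 '(' vs 3 ')' MISMATCH
Ends with single ';': True
Full parse: FAILS (extra content after tree at pos 15)
Valid: False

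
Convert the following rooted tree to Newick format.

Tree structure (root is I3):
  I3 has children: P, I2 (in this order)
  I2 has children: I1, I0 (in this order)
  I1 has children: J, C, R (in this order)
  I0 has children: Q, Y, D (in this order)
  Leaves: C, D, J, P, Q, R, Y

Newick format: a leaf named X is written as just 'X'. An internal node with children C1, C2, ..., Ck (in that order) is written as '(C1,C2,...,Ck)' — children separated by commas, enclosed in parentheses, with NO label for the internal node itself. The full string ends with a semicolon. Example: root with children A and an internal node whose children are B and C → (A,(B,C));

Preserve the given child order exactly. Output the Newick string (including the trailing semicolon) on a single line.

Answer: (P,((J,C,R),(Q,Y,D)));

Derivation:
internal I3 with children ['P', 'I2']
  leaf 'P' → 'P'
  internal I2 with children ['I1', 'I0']
    internal I1 with children ['J', 'C', 'R']
      leaf 'J' → 'J'
      leaf 'C' → 'C'
      leaf 'R' → 'R'
    → '(J,C,R)'
    internal I0 with children ['Q', 'Y', 'D']
      leaf 'Q' → 'Q'
      leaf 'Y' → 'Y'
      leaf 'D' → 'D'
    → '(Q,Y,D)'
  → '((J,C,R),(Q,Y,D))'
→ '(P,((J,C,R),(Q,Y,D)))'
Final: (P,((J,C,R),(Q,Y,D)));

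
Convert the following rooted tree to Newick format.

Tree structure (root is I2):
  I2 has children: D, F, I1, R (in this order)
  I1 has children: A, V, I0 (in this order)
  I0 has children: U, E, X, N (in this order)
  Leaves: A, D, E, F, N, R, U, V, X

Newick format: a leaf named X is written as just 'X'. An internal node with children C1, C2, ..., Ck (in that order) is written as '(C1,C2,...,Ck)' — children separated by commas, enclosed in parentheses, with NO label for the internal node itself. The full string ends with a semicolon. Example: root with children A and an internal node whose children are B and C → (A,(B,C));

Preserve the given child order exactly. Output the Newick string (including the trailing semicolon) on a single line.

internal I2 with children ['D', 'F', 'I1', 'R']
  leaf 'D' → 'D'
  leaf 'F' → 'F'
  internal I1 with children ['A', 'V', 'I0']
    leaf 'A' → 'A'
    leaf 'V' → 'V'
    internal I0 with children ['U', 'E', 'X', 'N']
      leaf 'U' → 'U'
      leaf 'E' → 'E'
      leaf 'X' → 'X'
      leaf 'N' → 'N'
    → '(U,E,X,N)'
  → '(A,V,(U,E,X,N))'
  leaf 'R' → 'R'
→ '(D,F,(A,V,(U,E,X,N)),R)'
Final: (D,F,(A,V,(U,E,X,N)),R);

Answer: (D,F,(A,V,(U,E,X,N)),R);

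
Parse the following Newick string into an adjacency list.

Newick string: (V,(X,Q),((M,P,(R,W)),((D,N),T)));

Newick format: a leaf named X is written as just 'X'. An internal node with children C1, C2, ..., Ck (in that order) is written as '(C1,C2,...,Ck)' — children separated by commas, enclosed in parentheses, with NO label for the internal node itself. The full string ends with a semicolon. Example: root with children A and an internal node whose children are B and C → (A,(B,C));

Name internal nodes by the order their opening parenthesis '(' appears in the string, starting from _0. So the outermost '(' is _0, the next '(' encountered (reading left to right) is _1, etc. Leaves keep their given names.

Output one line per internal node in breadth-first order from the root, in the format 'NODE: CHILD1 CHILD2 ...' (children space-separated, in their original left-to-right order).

Input: (V,(X,Q),((M,P,(R,W)),((D,N),T)));
Scanning left-to-right, naming '(' by encounter order:
  pos 0: '(' -> open internal node _0 (depth 1)
  pos 3: '(' -> open internal node _1 (depth 2)
  pos 7: ')' -> close internal node _1 (now at depth 1)
  pos 9: '(' -> open internal node _2 (depth 2)
  pos 10: '(' -> open internal node _3 (depth 3)
  pos 15: '(' -> open internal node _4 (depth 4)
  pos 19: ')' -> close internal node _4 (now at depth 3)
  pos 20: ')' -> close internal node _3 (now at depth 2)
  pos 22: '(' -> open internal node _5 (depth 3)
  pos 23: '(' -> open internal node _6 (depth 4)
  pos 27: ')' -> close internal node _6 (now at depth 3)
  pos 30: ')' -> close internal node _5 (now at depth 2)
  pos 31: ')' -> close internal node _2 (now at depth 1)
  pos 32: ')' -> close internal node _0 (now at depth 0)
Total internal nodes: 7
BFS adjacency from root:
  _0: V _1 _2
  _1: X Q
  _2: _3 _5
  _3: M P _4
  _5: _6 T
  _4: R W
  _6: D N

Answer: _0: V _1 _2
_1: X Q
_2: _3 _5
_3: M P _4
_5: _6 T
_4: R W
_6: D N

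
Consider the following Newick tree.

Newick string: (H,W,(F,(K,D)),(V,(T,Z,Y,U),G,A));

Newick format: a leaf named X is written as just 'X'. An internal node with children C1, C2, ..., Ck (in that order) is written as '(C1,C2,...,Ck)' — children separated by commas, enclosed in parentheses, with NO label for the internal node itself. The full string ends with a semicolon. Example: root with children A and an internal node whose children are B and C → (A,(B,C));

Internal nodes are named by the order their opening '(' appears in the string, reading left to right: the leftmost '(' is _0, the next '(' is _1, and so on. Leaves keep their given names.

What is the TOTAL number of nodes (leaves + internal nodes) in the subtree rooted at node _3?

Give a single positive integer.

Newick: (H,W,(F,(K,D)),(V,(T,Z,Y,U),G,A));
Locate _3: it is the '(' at position 15 (the 4th '(' reading left to right).
Query: subtree rooted at _3
_3: subtree_size = 1 + 8
  V: subtree_size = 1 + 0
  _4: subtree_size = 1 + 4
    T: subtree_size = 1 + 0
    Z: subtree_size = 1 + 0
    Y: subtree_size = 1 + 0
    U: subtree_size = 1 + 0
  G: subtree_size = 1 + 0
  A: subtree_size = 1 + 0
Total subtree size of _3: 9

Answer: 9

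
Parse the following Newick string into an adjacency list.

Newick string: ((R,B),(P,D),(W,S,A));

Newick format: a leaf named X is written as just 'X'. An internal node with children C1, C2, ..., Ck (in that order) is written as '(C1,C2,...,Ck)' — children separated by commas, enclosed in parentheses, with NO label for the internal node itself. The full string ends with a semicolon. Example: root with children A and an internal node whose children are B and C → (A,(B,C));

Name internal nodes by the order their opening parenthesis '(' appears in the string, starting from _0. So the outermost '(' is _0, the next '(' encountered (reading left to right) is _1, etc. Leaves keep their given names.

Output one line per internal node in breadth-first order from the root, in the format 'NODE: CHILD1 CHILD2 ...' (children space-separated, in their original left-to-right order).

Input: ((R,B),(P,D),(W,S,A));
Scanning left-to-right, naming '(' by encounter order:
  pos 0: '(' -> open internal node _0 (depth 1)
  pos 1: '(' -> open internal node _1 (depth 2)
  pos 5: ')' -> close internal node _1 (now at depth 1)
  pos 7: '(' -> open internal node _2 (depth 2)
  pos 11: ')' -> close internal node _2 (now at depth 1)
  pos 13: '(' -> open internal node _3 (depth 2)
  pos 19: ')' -> close internal node _3 (now at depth 1)
  pos 20: ')' -> close internal node _0 (now at depth 0)
Total internal nodes: 4
BFS adjacency from root:
  _0: _1 _2 _3
  _1: R B
  _2: P D
  _3: W S A

Answer: _0: _1 _2 _3
_1: R B
_2: P D
_3: W S A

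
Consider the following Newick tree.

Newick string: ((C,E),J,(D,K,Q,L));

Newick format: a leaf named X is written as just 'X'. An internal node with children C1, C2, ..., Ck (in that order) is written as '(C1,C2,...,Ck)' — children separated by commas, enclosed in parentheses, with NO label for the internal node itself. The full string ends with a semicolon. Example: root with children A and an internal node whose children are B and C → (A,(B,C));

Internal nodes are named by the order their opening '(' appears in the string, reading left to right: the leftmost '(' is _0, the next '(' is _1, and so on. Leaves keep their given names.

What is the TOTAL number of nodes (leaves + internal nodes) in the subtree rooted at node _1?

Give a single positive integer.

Newick: ((C,E),J,(D,K,Q,L));
Locate _1: it is the '(' at position 1 (the 2nd '(' reading left to right).
Query: subtree rooted at _1
_1: subtree_size = 1 + 2
  C: subtree_size = 1 + 0
  E: subtree_size = 1 + 0
Total subtree size of _1: 3

Answer: 3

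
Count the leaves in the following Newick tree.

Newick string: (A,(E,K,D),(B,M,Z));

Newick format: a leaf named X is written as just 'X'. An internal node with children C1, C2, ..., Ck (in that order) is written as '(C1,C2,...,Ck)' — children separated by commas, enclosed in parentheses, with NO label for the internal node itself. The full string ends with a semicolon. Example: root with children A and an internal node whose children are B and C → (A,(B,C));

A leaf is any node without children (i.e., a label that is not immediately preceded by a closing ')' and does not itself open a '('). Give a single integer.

Newick: (A,(E,K,D),(B,M,Z));
Scan left-to-right; a leaf is any maximal label run not followed by '(':
  pos 1: leaf 'A' → count = 1
  pos 4: leaf 'E' → count = 2
  pos 6: leaf 'K' → count = 3
  pos 8: leaf 'D' → count = 4
  pos 12: leaf 'B' → count = 5
  pos 14: leaf 'M' → count = 6
  pos 16: leaf 'Z' → count = 7
Total leaves: 7

Answer: 7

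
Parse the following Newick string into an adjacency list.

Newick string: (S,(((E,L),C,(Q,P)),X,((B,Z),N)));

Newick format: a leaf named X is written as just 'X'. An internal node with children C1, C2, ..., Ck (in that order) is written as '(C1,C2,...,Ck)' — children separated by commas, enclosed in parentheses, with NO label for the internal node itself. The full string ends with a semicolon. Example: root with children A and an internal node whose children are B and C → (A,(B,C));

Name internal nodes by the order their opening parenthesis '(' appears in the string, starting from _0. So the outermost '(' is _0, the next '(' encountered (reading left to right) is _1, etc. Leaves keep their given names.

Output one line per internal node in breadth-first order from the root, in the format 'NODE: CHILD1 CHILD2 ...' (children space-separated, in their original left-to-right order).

Answer: _0: S _1
_1: _2 X _5
_2: _3 C _4
_5: _6 N
_3: E L
_4: Q P
_6: B Z

Derivation:
Input: (S,(((E,L),C,(Q,P)),X,((B,Z),N)));
Scanning left-to-right, naming '(' by encounter order:
  pos 0: '(' -> open internal node _0 (depth 1)
  pos 3: '(' -> open internal node _1 (depth 2)
  pos 4: '(' -> open internal node _2 (depth 3)
  pos 5: '(' -> open internal node _3 (depth 4)
  pos 9: ')' -> close internal node _3 (now at depth 3)
  pos 13: '(' -> open internal node _4 (depth 4)
  pos 17: ')' -> close internal node _4 (now at depth 3)
  pos 18: ')' -> close internal node _2 (now at depth 2)
  pos 22: '(' -> open internal node _5 (depth 3)
  pos 23: '(' -> open internal node _6 (depth 4)
  pos 27: ')' -> close internal node _6 (now at depth 3)
  pos 30: ')' -> close internal node _5 (now at depth 2)
  pos 31: ')' -> close internal node _1 (now at depth 1)
  pos 32: ')' -> close internal node _0 (now at depth 0)
Total internal nodes: 7
BFS adjacency from root:
  _0: S _1
  _1: _2 X _5
  _2: _3 C _4
  _5: _6 N
  _3: E L
  _4: Q P
  _6: B Z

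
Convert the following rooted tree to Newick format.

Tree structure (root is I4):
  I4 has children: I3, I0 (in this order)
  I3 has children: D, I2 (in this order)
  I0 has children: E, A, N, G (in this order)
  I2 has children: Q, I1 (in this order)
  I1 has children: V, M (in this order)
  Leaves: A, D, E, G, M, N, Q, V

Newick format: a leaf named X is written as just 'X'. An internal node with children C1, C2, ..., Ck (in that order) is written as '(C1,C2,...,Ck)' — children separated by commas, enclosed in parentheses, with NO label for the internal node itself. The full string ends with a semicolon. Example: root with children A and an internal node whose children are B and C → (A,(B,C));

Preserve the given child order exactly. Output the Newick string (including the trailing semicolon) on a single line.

internal I4 with children ['I3', 'I0']
  internal I3 with children ['D', 'I2']
    leaf 'D' → 'D'
    internal I2 with children ['Q', 'I1']
      leaf 'Q' → 'Q'
      internal I1 with children ['V', 'M']
        leaf 'V' → 'V'
        leaf 'M' → 'M'
      → '(V,M)'
    → '(Q,(V,M))'
  → '(D,(Q,(V,M)))'
  internal I0 with children ['E', 'A', 'N', 'G']
    leaf 'E' → 'E'
    leaf 'A' → 'A'
    leaf 'N' → 'N'
    leaf 'G' → 'G'
  → '(E,A,N,G)'
→ '((D,(Q,(V,M))),(E,A,N,G))'
Final: ((D,(Q,(V,M))),(E,A,N,G));

Answer: ((D,(Q,(V,M))),(E,A,N,G));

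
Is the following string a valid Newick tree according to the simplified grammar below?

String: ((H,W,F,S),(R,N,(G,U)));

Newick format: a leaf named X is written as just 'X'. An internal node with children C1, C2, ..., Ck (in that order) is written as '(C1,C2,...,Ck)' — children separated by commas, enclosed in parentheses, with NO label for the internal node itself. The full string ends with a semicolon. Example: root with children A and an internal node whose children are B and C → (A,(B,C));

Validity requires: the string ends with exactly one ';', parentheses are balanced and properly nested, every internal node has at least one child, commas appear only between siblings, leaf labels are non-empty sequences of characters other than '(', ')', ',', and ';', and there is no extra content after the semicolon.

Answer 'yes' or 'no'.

Input: ((H,W,F,S),(R,N,(G,U)));
Paren balance: 4 '(' vs 4 ')' OK
Ends with single ';': True
Full parse: OK
Valid: True

Answer: yes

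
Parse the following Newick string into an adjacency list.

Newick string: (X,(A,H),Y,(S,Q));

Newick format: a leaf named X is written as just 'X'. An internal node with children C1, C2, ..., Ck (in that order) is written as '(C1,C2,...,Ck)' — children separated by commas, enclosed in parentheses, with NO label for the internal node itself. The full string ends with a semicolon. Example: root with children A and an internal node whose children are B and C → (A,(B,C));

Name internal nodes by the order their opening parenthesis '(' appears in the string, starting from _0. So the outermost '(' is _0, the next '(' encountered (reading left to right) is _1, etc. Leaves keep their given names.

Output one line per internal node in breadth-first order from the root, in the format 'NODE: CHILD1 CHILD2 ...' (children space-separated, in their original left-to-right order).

Answer: _0: X _1 Y _2
_1: A H
_2: S Q

Derivation:
Input: (X,(A,H),Y,(S,Q));
Scanning left-to-right, naming '(' by encounter order:
  pos 0: '(' -> open internal node _0 (depth 1)
  pos 3: '(' -> open internal node _1 (depth 2)
  pos 7: ')' -> close internal node _1 (now at depth 1)
  pos 11: '(' -> open internal node _2 (depth 2)
  pos 15: ')' -> close internal node _2 (now at depth 1)
  pos 16: ')' -> close internal node _0 (now at depth 0)
Total internal nodes: 3
BFS adjacency from root:
  _0: X _1 Y _2
  _1: A H
  _2: S Q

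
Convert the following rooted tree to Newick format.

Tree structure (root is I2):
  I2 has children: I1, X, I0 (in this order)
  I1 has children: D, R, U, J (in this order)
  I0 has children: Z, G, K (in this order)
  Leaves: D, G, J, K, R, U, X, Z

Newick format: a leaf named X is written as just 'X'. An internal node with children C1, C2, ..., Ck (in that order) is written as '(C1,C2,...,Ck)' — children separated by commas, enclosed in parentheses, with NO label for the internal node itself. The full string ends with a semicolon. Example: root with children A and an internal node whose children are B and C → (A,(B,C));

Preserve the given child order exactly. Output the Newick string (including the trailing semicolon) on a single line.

internal I2 with children ['I1', 'X', 'I0']
  internal I1 with children ['D', 'R', 'U', 'J']
    leaf 'D' → 'D'
    leaf 'R' → 'R'
    leaf 'U' → 'U'
    leaf 'J' → 'J'
  → '(D,R,U,J)'
  leaf 'X' → 'X'
  internal I0 with children ['Z', 'G', 'K']
    leaf 'Z' → 'Z'
    leaf 'G' → 'G'
    leaf 'K' → 'K'
  → '(Z,G,K)'
→ '((D,R,U,J),X,(Z,G,K))'
Final: ((D,R,U,J),X,(Z,G,K));

Answer: ((D,R,U,J),X,(Z,G,K));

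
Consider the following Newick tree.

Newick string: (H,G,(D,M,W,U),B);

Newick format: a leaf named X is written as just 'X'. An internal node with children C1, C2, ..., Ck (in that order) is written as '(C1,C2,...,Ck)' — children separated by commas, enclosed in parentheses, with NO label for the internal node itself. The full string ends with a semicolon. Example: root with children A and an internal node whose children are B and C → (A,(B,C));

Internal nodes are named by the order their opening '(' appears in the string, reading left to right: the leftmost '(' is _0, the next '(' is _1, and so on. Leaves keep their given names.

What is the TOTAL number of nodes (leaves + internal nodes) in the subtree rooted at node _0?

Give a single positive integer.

Newick: (H,G,(D,M,W,U),B);
Locate _0: it is the '(' at position 0 (the 1st '(' reading left to right).
Query: subtree rooted at _0
_0: subtree_size = 1 + 8
  H: subtree_size = 1 + 0
  G: subtree_size = 1 + 0
  _1: subtree_size = 1 + 4
    D: subtree_size = 1 + 0
    M: subtree_size = 1 + 0
    W: subtree_size = 1 + 0
    U: subtree_size = 1 + 0
  B: subtree_size = 1 + 0
Total subtree size of _0: 9

Answer: 9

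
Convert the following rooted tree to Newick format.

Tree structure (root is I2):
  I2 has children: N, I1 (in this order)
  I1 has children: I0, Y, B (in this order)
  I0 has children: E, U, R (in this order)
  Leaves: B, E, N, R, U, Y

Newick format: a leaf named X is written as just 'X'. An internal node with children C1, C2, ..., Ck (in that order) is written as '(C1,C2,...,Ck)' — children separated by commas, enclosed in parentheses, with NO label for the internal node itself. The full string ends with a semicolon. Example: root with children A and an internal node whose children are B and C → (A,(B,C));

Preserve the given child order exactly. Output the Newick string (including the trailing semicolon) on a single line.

internal I2 with children ['N', 'I1']
  leaf 'N' → 'N'
  internal I1 with children ['I0', 'Y', 'B']
    internal I0 with children ['E', 'U', 'R']
      leaf 'E' → 'E'
      leaf 'U' → 'U'
      leaf 'R' → 'R'
    → '(E,U,R)'
    leaf 'Y' → 'Y'
    leaf 'B' → 'B'
  → '((E,U,R),Y,B)'
→ '(N,((E,U,R),Y,B))'
Final: (N,((E,U,R),Y,B));

Answer: (N,((E,U,R),Y,B));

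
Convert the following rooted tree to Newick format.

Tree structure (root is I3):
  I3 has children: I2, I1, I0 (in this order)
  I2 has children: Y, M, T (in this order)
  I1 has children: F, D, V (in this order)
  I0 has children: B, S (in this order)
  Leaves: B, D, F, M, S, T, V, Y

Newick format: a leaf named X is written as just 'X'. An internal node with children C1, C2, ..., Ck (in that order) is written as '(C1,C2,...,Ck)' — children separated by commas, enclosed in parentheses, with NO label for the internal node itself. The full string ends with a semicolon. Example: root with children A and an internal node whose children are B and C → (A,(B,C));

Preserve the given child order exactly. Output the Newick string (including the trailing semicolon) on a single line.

internal I3 with children ['I2', 'I1', 'I0']
  internal I2 with children ['Y', 'M', 'T']
    leaf 'Y' → 'Y'
    leaf 'M' → 'M'
    leaf 'T' → 'T'
  → '(Y,M,T)'
  internal I1 with children ['F', 'D', 'V']
    leaf 'F' → 'F'
    leaf 'D' → 'D'
    leaf 'V' → 'V'
  → '(F,D,V)'
  internal I0 with children ['B', 'S']
    leaf 'B' → 'B'
    leaf 'S' → 'S'
  → '(B,S)'
→ '((Y,M,T),(F,D,V),(B,S))'
Final: ((Y,M,T),(F,D,V),(B,S));

Answer: ((Y,M,T),(F,D,V),(B,S));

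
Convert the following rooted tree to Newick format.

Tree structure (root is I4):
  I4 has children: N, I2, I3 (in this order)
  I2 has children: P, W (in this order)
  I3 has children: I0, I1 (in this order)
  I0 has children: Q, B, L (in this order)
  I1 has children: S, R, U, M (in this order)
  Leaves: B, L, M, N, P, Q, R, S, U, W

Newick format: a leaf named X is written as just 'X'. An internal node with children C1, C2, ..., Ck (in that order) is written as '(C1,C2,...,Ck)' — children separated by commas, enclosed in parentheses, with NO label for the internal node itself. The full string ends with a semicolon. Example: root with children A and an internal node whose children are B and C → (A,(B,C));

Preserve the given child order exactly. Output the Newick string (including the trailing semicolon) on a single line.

internal I4 with children ['N', 'I2', 'I3']
  leaf 'N' → 'N'
  internal I2 with children ['P', 'W']
    leaf 'P' → 'P'
    leaf 'W' → 'W'
  → '(P,W)'
  internal I3 with children ['I0', 'I1']
    internal I0 with children ['Q', 'B', 'L']
      leaf 'Q' → 'Q'
      leaf 'B' → 'B'
      leaf 'L' → 'L'
    → '(Q,B,L)'
    internal I1 with children ['S', 'R', 'U', 'M']
      leaf 'S' → 'S'
      leaf 'R' → 'R'
      leaf 'U' → 'U'
      leaf 'M' → 'M'
    → '(S,R,U,M)'
  → '((Q,B,L),(S,R,U,M))'
→ '(N,(P,W),((Q,B,L),(S,R,U,M)))'
Final: (N,(P,W),((Q,B,L),(S,R,U,M)));

Answer: (N,(P,W),((Q,B,L),(S,R,U,M)));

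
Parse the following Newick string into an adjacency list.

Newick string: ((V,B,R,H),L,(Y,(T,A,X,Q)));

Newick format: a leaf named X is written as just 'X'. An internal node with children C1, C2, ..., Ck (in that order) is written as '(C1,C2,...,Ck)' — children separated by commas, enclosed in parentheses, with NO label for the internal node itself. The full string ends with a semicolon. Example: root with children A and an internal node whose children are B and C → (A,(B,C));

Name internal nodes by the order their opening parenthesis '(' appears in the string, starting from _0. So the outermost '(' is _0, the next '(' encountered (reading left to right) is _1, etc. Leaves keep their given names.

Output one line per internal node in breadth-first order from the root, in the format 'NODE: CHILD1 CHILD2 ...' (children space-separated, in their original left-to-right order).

Input: ((V,B,R,H),L,(Y,(T,A,X,Q)));
Scanning left-to-right, naming '(' by encounter order:
  pos 0: '(' -> open internal node _0 (depth 1)
  pos 1: '(' -> open internal node _1 (depth 2)
  pos 9: ')' -> close internal node _1 (now at depth 1)
  pos 13: '(' -> open internal node _2 (depth 2)
  pos 16: '(' -> open internal node _3 (depth 3)
  pos 24: ')' -> close internal node _3 (now at depth 2)
  pos 25: ')' -> close internal node _2 (now at depth 1)
  pos 26: ')' -> close internal node _0 (now at depth 0)
Total internal nodes: 4
BFS adjacency from root:
  _0: _1 L _2
  _1: V B R H
  _2: Y _3
  _3: T A X Q

Answer: _0: _1 L _2
_1: V B R H
_2: Y _3
_3: T A X Q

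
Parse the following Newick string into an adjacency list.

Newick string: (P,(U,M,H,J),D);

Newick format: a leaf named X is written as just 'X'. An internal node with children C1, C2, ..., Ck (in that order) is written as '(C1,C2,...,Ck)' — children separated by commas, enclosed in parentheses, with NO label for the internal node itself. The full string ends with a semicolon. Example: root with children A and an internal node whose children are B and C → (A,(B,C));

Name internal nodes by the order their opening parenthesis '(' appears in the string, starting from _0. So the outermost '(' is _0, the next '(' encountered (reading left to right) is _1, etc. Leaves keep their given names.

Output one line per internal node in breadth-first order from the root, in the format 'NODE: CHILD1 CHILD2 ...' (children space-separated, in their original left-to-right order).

Input: (P,(U,M,H,J),D);
Scanning left-to-right, naming '(' by encounter order:
  pos 0: '(' -> open internal node _0 (depth 1)
  pos 3: '(' -> open internal node _1 (depth 2)
  pos 11: ')' -> close internal node _1 (now at depth 1)
  pos 14: ')' -> close internal node _0 (now at depth 0)
Total internal nodes: 2
BFS adjacency from root:
  _0: P _1 D
  _1: U M H J

Answer: _0: P _1 D
_1: U M H J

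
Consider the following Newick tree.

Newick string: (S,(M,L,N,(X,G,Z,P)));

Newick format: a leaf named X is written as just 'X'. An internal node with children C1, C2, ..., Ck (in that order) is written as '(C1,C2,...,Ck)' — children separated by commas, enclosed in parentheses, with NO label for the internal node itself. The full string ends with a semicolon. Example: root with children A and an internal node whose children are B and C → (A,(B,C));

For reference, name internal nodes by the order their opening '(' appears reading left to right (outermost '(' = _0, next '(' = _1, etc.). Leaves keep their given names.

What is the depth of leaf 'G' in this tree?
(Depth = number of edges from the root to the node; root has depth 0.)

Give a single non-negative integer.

Answer: 3

Derivation:
Newick: (S,(M,L,N,(X,G,Z,P)));
Naming internals by '(' encounter order: outermost '(' = _0, next = _1, ...
Query node: G
Path from root: _0 -> _1 -> _2 -> G
Depth of G: 3 (number of edges from root)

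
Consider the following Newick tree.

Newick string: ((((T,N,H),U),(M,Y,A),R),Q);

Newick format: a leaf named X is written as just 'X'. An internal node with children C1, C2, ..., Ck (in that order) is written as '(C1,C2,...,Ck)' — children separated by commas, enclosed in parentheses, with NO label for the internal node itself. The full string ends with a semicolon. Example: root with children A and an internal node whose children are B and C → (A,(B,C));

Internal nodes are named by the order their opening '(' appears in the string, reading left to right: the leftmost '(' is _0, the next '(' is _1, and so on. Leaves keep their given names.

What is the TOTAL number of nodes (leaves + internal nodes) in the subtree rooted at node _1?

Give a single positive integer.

Newick: ((((T,N,H),U),(M,Y,A),R),Q);
Locate _1: it is the '(' at position 1 (the 2nd '(' reading left to right).
Query: subtree rooted at _1
_1: subtree_size = 1 + 11
  _2: subtree_size = 1 + 5
    _3: subtree_size = 1 + 3
      T: subtree_size = 1 + 0
      N: subtree_size = 1 + 0
      H: subtree_size = 1 + 0
    U: subtree_size = 1 + 0
  _4: subtree_size = 1 + 3
    M: subtree_size = 1 + 0
    Y: subtree_size = 1 + 0
    A: subtree_size = 1 + 0
  R: subtree_size = 1 + 0
Total subtree size of _1: 12

Answer: 12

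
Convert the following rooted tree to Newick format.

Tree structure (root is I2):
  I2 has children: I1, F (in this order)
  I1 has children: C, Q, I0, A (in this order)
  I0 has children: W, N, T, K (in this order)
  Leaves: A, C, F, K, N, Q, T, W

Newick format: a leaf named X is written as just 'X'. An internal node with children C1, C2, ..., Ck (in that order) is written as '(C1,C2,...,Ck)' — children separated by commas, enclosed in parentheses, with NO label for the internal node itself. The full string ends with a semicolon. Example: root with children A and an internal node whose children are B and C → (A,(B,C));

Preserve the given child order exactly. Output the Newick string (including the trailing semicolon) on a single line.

internal I2 with children ['I1', 'F']
  internal I1 with children ['C', 'Q', 'I0', 'A']
    leaf 'C' → 'C'
    leaf 'Q' → 'Q'
    internal I0 with children ['W', 'N', 'T', 'K']
      leaf 'W' → 'W'
      leaf 'N' → 'N'
      leaf 'T' → 'T'
      leaf 'K' → 'K'
    → '(W,N,T,K)'
    leaf 'A' → 'A'
  → '(C,Q,(W,N,T,K),A)'
  leaf 'F' → 'F'
→ '((C,Q,(W,N,T,K),A),F)'
Final: ((C,Q,(W,N,T,K),A),F);

Answer: ((C,Q,(W,N,T,K),A),F);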